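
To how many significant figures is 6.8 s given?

6.8: every digit is nonzero and significant.

2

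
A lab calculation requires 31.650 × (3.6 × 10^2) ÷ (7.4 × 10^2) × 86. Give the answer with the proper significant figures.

1.3 × 10^3

31.650 × (3.6 × 10^2) ÷ (7.4 × 10^2) × 86 = 1324.16756757…
Multiplication/division keeps the fewest significant figures: 31.650 → 5 s.f., 3.6 × 10^2 → 2 s.f., 7.4 × 10^2 → 2 s.f., 86 → 2 s.f.; limit is 2.
Rounded to 2 significant figures: 1.3 × 10^3.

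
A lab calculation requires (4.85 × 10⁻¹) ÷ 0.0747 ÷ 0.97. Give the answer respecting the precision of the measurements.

(4.85 × 10⁻¹) ÷ 0.0747 ÷ 0.97 = 6.69344042838…
Multiplication/division keeps the fewest significant figures: 4.85 × 10⁻¹ → 3 s.f., 0.0747 → 3 s.f., 0.97 → 2 s.f.; limit is 2.
Rounded to 2 significant figures: 6.7.

6.7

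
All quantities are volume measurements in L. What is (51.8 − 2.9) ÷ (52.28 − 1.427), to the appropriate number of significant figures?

0.962

51.8 − 2.9 = 48.9, limited to 1 d.p. → 3 s.f.; 52.28 − 1.427 = 50.853, limited to 2 d.p. → 4 s.f.
Carrying full precision, 48.9 ÷ 50.853 = 0.961595186125…; keep min(3, 4) = 3 s.f.
Rounded to 3 significant figures: 0.962.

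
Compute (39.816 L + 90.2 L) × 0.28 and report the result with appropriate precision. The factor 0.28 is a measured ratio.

36 L

39.816 L + 90.2 L = 130.016 L; the sum is limited to 1 decimal place (4 s.f.).
Carrying full precision, 130.016 × 0.28 = 36.40448 L; 0.28 has 2 s.f., so the result keeps min(4, 2) = 2 s.f.
Rounded to 2 significant figures: 36 L.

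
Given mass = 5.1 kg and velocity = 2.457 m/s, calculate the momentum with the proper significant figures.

momentum = 5.1 kg × 2.457 m/s = 12.5307 kg·m/s.
5.1 has 2 significant figures; 2.457 has 4.
Division/multiplication keeps the fewest: 2 significant figures.
Rounded: 13 kg·m/s.

13 kg·m/s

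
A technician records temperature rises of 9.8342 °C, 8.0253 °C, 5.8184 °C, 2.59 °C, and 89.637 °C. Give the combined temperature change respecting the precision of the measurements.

115.90 °C

9.8342 °C + 8.0253 °C + 5.8184 °C + 2.59 °C + 89.637 °C = 115.9049 °C.
Addition/subtraction keeps the fewest decimal places: 9.8342 → 4 decimal places, 8.0253 → 4 decimal places, 5.8184 → 4 decimal places, 2.59 → 2 decimal places, 89.637 → 3 decimal places; limit is 2.
Rounded to 2 decimal places: 115.90 °C.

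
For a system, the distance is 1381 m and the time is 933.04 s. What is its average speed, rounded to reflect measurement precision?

average speed = 1381 m ÷ 933.04 s = 1.48010803395… m/s.
1381 has 4 significant figures; 933.04 has 5.
Division/multiplication keeps the fewest: 4 significant figures.
Rounded: 1.480 m/s.

1.480 m/s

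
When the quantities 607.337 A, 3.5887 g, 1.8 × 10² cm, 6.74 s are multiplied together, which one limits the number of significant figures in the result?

607.337 A → 6 s.f.; 3.5887 g → 5 s.f.; 1.8 × 10² cm → 2 s.f.; 6.74 s → 3 s.f.
The fewest is 2 significant figures, from 1.8 × 10² cm.

1.8 × 10² cm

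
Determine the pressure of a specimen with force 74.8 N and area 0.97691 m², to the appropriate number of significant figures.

pressure = 74.8 N ÷ 0.97691 m² = 76.5679540592… Pa.
74.8 has 3 significant figures; 0.97691 has 5.
Division/multiplication keeps the fewest: 3 significant figures.
Rounded: 76.6 Pa.

76.6 Pa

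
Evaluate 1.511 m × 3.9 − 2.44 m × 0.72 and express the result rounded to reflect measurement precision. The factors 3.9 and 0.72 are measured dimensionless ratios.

4.1 m

1.511 × 3.9 = 5.8929 → 5.9 m (2 s.f., last digit at the 10^-1 place).
2.44 × 0.72 = 1.7568 → 1.8 m (2 s.f., last digit at the 10^-1 place).
Difference: 4.1361 m; keep the coarser place, 10^-1.
Result: 4.1 m.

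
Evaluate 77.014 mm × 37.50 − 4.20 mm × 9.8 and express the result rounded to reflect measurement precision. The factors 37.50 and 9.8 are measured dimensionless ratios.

2.847 × 10^3 mm

77.014 × 37.50 = 2888.025 → 2888 mm (4 s.f., last digit at the 10^0 place).
4.20 × 9.8 = 41.16 → 41 mm (2 s.f., last digit at the 10^0 place).
Difference: 2846.865 mm; keep the coarser place, 10^0.
Result: 2.847 × 10^3 mm.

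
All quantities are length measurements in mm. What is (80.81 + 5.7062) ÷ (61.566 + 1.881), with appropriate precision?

80.81 + 5.7062 = 86.5162, limited to 2 d.p. → 4 s.f.; 61.566 + 1.881 = 63.447, limited to 3 d.p. → 5 s.f.
Carrying full precision, 86.5162 ÷ 63.447 = 1.36359796365…; keep min(4, 5) = 4 s.f.
Rounded to 4 significant figures: 1.364.

1.364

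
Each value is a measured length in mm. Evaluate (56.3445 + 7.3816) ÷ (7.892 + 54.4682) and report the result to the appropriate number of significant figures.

1.0219

56.3445 + 7.3816 = 63.7261, limited to 4 d.p. → 6 s.f.; 7.892 + 54.4682 = 62.3602, limited to 3 d.p. → 5 s.f.
Carrying full precision, 63.7261 ÷ 62.3602 = 1.02190339351…; keep min(6, 5) = 5 s.f.
Rounded to 5 significant figures: 1.0219.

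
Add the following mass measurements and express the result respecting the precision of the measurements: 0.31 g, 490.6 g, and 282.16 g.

0.31 g + 490.6 g + 282.16 g = 773.07 g.
Addition/subtraction keeps the fewest decimal places: 0.31 → 2 decimal places, 490.6 → 1 decimal place, 282.16 → 2 decimal places; limit is 1.
Rounded to 1 decimal place: 773.1 g.

773.1 g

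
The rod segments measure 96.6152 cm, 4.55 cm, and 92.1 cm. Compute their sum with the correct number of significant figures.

193.3 cm

96.6152 cm + 4.55 cm + 92.1 cm = 193.2652 cm.
Addition/subtraction keeps the fewest decimal places: 96.6152 → 4 decimal places, 4.55 → 2 decimal places, 92.1 → 1 decimal place; limit is 1.
Rounded to 1 decimal place: 193.3 cm.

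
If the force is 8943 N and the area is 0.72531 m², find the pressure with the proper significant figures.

1.233 × 10^4 Pa

pressure = 8943 N ÷ 0.72531 m² = 12329.9003185… Pa.
8943 has 4 significant figures; 0.72531 has 5.
Division/multiplication keeps the fewest: 4 significant figures.
Rounded: 1.233 × 10^4 Pa.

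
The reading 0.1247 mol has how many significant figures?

0.1247: leading zeros are not significant.

4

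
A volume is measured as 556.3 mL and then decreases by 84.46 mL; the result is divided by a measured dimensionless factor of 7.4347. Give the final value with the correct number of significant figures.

63.46 mL

556.3 mL − 84.46 mL = 471.84 mL; the difference is limited to 1 decimal place (4 s.f.).
Carrying full precision, 471.84 ÷ 7.4347 = 63.464564811… mL; 7.4347 has 5 s.f., so the result keeps min(4, 5) = 4 s.f.
Rounded to 4 significant figures: 63.46 mL.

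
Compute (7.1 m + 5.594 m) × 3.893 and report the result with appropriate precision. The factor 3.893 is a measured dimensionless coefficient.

7.1 m + 5.594 m = 12.694 m; the sum is limited to 1 decimal place (3 s.f.).
Carrying full precision, 12.694 × 3.893 = 49.417742 m; 3.893 has 4 s.f., so the result keeps min(3, 4) = 3 s.f.
Rounded to 3 significant figures: 49.4 m.

49.4 m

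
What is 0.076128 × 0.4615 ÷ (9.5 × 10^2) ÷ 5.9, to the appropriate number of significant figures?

6.3 × 10^-6

0.076128 × 0.4615 ÷ (9.5 × 10^2) ÷ 5.9 = 0.00000626816628011…
Multiplication/division keeps the fewest significant figures: 0.076128 → 5 s.f., 0.4615 → 4 s.f., 9.5 × 10^2 → 2 s.f., 5.9 → 2 s.f.; limit is 2.
Rounded to 2 significant figures: 6.3 × 10^-6.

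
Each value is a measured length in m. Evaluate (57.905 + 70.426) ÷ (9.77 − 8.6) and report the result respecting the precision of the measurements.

57.905 + 70.426 = 128.331, limited to 3 d.p. → 6 s.f.; 9.77 − 8.6 = 1.17, limited to 1 d.p. → 2 s.f.
Carrying full precision, 128.331 ÷ 1.17 = 109.684615385…; keep min(6, 2) = 2 s.f.
Rounded to 2 significant figures: 1.1 × 10².

1.1 × 10²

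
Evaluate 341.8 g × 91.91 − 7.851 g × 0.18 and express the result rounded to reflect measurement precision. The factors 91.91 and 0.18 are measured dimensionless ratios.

3.141 × 10^4 g

341.8 × 91.91 = 31414.838 → 3.141 × 10^4 g (4 s.f., last digit at the 10^1 place).
7.851 × 0.18 = 1.41318 → 1.4 g (2 s.f., last digit at the 10^-1 place).
Difference: 31413.42482 g; keep the coarser place, 10^1.
Result: 3.141 × 10^4 g.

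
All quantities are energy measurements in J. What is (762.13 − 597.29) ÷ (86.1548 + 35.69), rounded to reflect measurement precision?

1.3529

762.13 − 597.29 = 164.84, limited to 2 d.p. → 5 s.f.; 86.1548 + 35.69 = 121.8448, limited to 2 d.p. → 5 s.f.
Carrying full precision, 164.84 ÷ 121.8448 = 1.35286856723…; keep min(5, 5) = 5 s.f.
Rounded to 5 significant figures: 1.3529.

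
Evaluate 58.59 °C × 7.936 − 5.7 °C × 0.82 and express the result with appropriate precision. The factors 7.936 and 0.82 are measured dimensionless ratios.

460.3 °C

58.59 × 7.936 = 464.97024 → 465.0 °C (4 s.f., last digit at the 10^-1 place).
5.7 × 0.82 = 4.674 → 4.7 °C (2 s.f., last digit at the 10^-1 place).
Difference: 460.29624 °C; keep the coarser place, 10^-1.
Result: 460.3 °C.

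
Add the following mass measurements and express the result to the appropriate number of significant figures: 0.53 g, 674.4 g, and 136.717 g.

0.53 g + 674.4 g + 136.717 g = 811.647 g.
Addition/subtraction keeps the fewest decimal places: 0.53 → 2 decimal places, 674.4 → 1 decimal place, 136.717 → 3 decimal places; limit is 1.
Rounded to 1 decimal place: 811.6 g.

811.6 g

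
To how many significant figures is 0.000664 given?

0.000664: leading zeros are not significant.

3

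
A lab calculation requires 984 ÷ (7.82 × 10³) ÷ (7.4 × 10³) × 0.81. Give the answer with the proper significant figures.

1.4 × 10⁻⁵

984 ÷ (7.82 × 10³) ÷ (7.4 × 10³) × 0.81 = 0.0000137734153591…
Multiplication/division keeps the fewest significant figures: 984 → 3 s.f., 7.82 × 10³ → 3 s.f., 7.4 × 10³ → 2 s.f., 0.81 → 2 s.f.; limit is 2.
Rounded to 2 significant figures: 1.4 × 10⁻⁵.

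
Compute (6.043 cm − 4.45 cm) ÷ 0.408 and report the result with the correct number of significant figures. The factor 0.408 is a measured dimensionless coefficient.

6.043 cm − 4.45 cm = 1.593 cm; the difference is limited to 2 decimal places (3 s.f.).
Carrying full precision, 1.593 ÷ 0.408 = 3.90441176471… cm; 0.408 has 3 s.f., so the result keeps min(3, 3) = 3 s.f.
Rounded to 3 significant figures: 3.90 cm.

3.90 cm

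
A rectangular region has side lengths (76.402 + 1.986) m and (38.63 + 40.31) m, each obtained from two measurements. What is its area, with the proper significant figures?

6188 m²

76.402 + 1.986 = 78.388, limited to 3 d.p. → 5 s.f.; 38.63 + 40.31 = 78.94, limited to 2 d.p. → 4 s.f.
Carrying full precision, 78.388 × 78.94 = 6187.94872; keep min(5, 4) = 4 s.f.
Rounded to 4 significant figures: 6188 m².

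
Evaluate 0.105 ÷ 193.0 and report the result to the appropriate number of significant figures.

5.44 × 10⁻⁴

0.105 ÷ 193.0 = 0.000544041450777…
Multiplication/division keeps the fewest significant figures: 0.105 → 3 s.f., 193.0 → 4 s.f.; limit is 3.
Rounded to 3 significant figures: 5.44 × 10⁻⁴.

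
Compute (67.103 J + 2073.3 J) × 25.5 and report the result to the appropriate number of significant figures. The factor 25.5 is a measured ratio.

67.103 J + 2073.3 J = 2140.403 J; the sum is limited to 1 decimal place (5 s.f.).
Carrying full precision, 2140.403 × 25.5 = 54580.2765 J; 25.5 has 3 s.f., so the result keeps min(5, 3) = 3 s.f.
Rounded to 3 significant figures: 5.46 × 10⁴ J.

5.46 × 10⁴ J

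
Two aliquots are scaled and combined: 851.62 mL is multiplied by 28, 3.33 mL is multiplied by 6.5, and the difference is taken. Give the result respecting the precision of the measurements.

851.62 × 28 = 23845.36 → 2.4 × 10^4 mL (2 s.f., last digit at the 10^3 place).
3.33 × 6.5 = 21.645 → 22 mL (2 s.f., last digit at the 10^0 place).
Difference: 23823.715 mL; keep the coarser place, 10^3.
Result: 2.4 × 10^4 mL.

2.4 × 10^4 mL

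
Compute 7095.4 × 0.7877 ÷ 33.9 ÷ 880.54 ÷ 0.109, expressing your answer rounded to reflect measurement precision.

1.72

7095.4 × 0.7877 ÷ 33.9 ÷ 880.54 ÷ 0.109 = 1.7177598346…
Multiplication/division keeps the fewest significant figures: 7095.4 → 5 s.f., 0.7877 → 4 s.f., 33.9 → 3 s.f., 880.54 → 5 s.f., 0.109 → 3 s.f.; limit is 3.
Rounded to 3 significant figures: 1.72.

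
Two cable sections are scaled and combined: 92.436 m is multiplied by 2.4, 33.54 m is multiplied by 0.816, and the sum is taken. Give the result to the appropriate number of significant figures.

92.436 × 2.4 = 221.8464 → 2.2 × 10² m (2 s.f., last digit at the 10^1 place).
33.54 × 0.816 = 27.36864 → 27.4 m (3 s.f., last digit at the 10^-1 place).
Sum: 249.21504 m; keep the coarser place, 10^1.
Result: 2.5 × 10² m.

2.5 × 10² m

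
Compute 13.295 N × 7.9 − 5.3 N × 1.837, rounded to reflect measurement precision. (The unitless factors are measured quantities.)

1.0 × 10² N

13.295 × 7.9 = 105.0305 → 1.1 × 10² N (2 s.f., last digit at the 10^1 place).
5.3 × 1.837 = 9.7361 → 9.7 N (2 s.f., last digit at the 10^-1 place).
Difference: 95.2944 N; keep the coarser place, 10^1.
Result: 1.0 × 10² N.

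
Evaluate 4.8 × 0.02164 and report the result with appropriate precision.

0.10

4.8 × 0.02164 = 0.103872
Multiplication/division keeps the fewest significant figures: 4.8 → 2 s.f., 0.02164 → 4 s.f.; limit is 2.
Rounded to 2 significant figures: 0.10.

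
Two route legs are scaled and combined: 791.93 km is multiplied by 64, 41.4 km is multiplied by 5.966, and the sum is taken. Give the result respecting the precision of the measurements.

791.93 × 64 = 50683.52 → 5.1 × 10⁴ km (2 s.f., last digit at the 10^3 place).
41.4 × 5.966 = 246.9924 → 247 km (3 s.f., last digit at the 10^0 place).
Sum: 50930.5124 km; keep the coarser place, 10^3.
Result: 5.1 × 10⁴ km.

5.1 × 10⁴ km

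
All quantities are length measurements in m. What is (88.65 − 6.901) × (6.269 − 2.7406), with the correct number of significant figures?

88.65 − 6.901 = 81.749, limited to 2 d.p. → 4 s.f.; 6.269 − 2.7406 = 3.5284, limited to 3 d.p. → 4 s.f.
Carrying full precision, 81.749 × 3.5284 = 288.4431716; keep min(4, 4) = 4 s.f.
Rounded to 4 significant figures: 288.4 m².

288.4 m²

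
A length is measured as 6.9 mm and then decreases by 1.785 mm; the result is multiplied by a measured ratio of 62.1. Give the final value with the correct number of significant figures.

6.9 mm − 1.785 mm = 5.115 mm; the difference is limited to 1 decimal place (2 s.f.).
Carrying full precision, 5.115 × 62.1 = 317.6415 mm; 62.1 has 3 s.f., so the result keeps min(2, 3) = 2 s.f.
Rounded to 2 significant figures: 3.2 × 10² mm.

3.2 × 10² mm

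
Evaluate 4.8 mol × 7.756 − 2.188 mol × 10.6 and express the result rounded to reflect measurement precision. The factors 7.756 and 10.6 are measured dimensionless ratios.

4.8 × 7.756 = 37.2288 → 37 mol (2 s.f., last digit at the 10^0 place).
2.188 × 10.6 = 23.1928 → 23.2 mol (3 s.f., last digit at the 10^-1 place).
Difference: 14.036 mol; keep the coarser place, 10^0.
Result: 14 mol.

14 mol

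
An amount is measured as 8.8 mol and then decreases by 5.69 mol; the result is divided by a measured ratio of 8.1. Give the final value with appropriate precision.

8.8 mol − 5.69 mol = 3.11 mol; the difference is limited to 1 decimal place (2 s.f.).
Carrying full precision, 3.11 ÷ 8.1 = 0.383950617284… mol; 8.1 has 2 s.f., so the result keeps min(2, 2) = 2 s.f.
Rounded to 2 significant figures: 0.38 mol.

0.38 mol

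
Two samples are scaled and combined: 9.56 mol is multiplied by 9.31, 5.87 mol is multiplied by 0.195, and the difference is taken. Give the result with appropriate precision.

9.56 × 9.31 = 89.0036 → 89.0 mol (3 s.f., last digit at the 10^-1 place).
5.87 × 0.195 = 1.14465 → 1.14 mol (3 s.f., last digit at the 10^-2 place).
Difference: 87.85895 mol; keep the coarser place, 10^-1.
Result: 87.9 mol.

87.9 mol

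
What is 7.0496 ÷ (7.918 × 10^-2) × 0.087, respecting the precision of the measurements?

7.7

7.0496 ÷ (7.918 × 10^-2) × 0.087 = 7.74583480677…
Multiplication/division keeps the fewest significant figures: 7.0496 → 5 s.f., 7.918 × 10^-2 → 4 s.f., 0.087 → 2 s.f.; limit is 2.
Rounded to 2 significant figures: 7.7.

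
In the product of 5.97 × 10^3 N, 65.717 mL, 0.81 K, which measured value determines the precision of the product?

5.97 × 10^3 N → 3 s.f.; 65.717 mL → 5 s.f.; 0.81 K → 2 s.f.
The fewest is 2 significant figures, from 0.81 K.

0.81 K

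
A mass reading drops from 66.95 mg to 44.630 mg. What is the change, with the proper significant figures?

66.95 mg − 44.630 mg = 22.320 mg.
Addition/subtraction keeps the fewest decimal places: 66.95 → 2 decimal places, 44.630 → 3 decimal places; limit is 2.
Rounded to 2 decimal places: 22.32 mg.

22.32 mg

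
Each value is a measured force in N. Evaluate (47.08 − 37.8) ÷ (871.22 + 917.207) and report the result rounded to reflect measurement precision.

47.08 − 37.8 = 9.28, limited to 1 d.p. → 2 s.f.; 871.22 + 917.207 = 1788.427, limited to 2 d.p. → 6 s.f.
Carrying full precision, 9.28 ÷ 1788.427 = 0.00518891741178…; keep min(2, 6) = 2 s.f.
Rounded to 2 significant figures: 0.0052.

0.0052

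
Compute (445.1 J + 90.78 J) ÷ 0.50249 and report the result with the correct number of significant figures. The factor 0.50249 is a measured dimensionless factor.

445.1 J + 90.78 J = 535.88 J; the sum is limited to 1 decimal place (4 s.f.).
Carrying full precision, 535.88 ÷ 0.50249 = 1066.44908356… J; 0.50249 has 5 s.f., so the result keeps min(4, 5) = 4 s.f.
Rounded to 4 significant figures: 1066 J.

1066 J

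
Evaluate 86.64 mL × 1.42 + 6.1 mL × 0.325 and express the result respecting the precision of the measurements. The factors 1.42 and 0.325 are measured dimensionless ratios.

86.64 × 1.42 = 123.0288 → 123 mL (3 s.f., last digit at the 10^0 place).
6.1 × 0.325 = 1.9825 → 2.0 mL (2 s.f., last digit at the 10^-1 place).
Sum: 125.0113 mL; keep the coarser place, 10^0.
Result: 125 mL.

125 mL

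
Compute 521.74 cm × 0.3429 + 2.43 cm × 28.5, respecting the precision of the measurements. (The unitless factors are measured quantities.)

248.2 cm

521.74 × 0.3429 = 178.904646 → 178.9 cm (4 s.f., last digit at the 10^-1 place).
2.43 × 28.5 = 69.255 → 69.3 cm (3 s.f., last digit at the 10^-1 place).
Sum: 248.159646 cm; keep the coarser place, 10^-1.
Result: 248.2 cm.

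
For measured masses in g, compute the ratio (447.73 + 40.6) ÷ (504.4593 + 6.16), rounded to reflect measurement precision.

447.73 + 40.6 = 488.33, limited to 1 d.p. → 4 s.f.; 504.4593 + 6.16 = 510.6193, limited to 2 d.p. → 5 s.f.
Carrying full precision, 488.33 ÷ 510.6193 = 0.956348496816…; keep min(4, 5) = 4 s.f.
Rounded to 4 significant figures: 0.9563.

0.9563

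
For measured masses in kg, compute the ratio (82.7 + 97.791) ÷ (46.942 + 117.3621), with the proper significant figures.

1.099

82.7 + 97.791 = 180.491, limited to 1 d.p. → 4 s.f.; 46.942 + 117.3621 = 164.3041, limited to 3 d.p. → 6 s.f.
Carrying full precision, 180.491 ÷ 164.3041 = 1.09851793108…; keep min(4, 6) = 4 s.f.
Rounded to 4 significant figures: 1.099.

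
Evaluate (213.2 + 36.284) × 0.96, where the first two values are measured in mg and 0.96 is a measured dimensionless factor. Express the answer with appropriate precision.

2.4 × 10^2 mg

213.2 mg + 36.284 mg = 249.484 mg; the sum is limited to 1 decimal place (4 s.f.).
Carrying full precision, 249.484 × 0.96 = 239.50464 mg; 0.96 has 2 s.f., so the result keeps min(4, 2) = 2 s.f.
Rounded to 2 significant figures: 2.4 × 10^2 mg.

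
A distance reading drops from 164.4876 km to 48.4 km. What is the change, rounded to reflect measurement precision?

164.4876 km − 48.4 km = 116.0876 km.
Addition/subtraction keeps the fewest decimal places: 164.4876 → 4 decimal places, 48.4 → 1 decimal place; limit is 1.
Rounded to 1 decimal place: 116.1 km.

116.1 km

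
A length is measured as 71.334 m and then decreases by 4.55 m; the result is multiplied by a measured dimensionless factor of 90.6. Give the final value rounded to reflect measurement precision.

6.05 × 10³ m

71.334 m − 4.55 m = 66.784 m; the difference is limited to 2 decimal places (4 s.f.).
Carrying full precision, 66.784 × 90.6 = 6050.6304 m; 90.6 has 3 s.f., so the result keeps min(4, 3) = 3 s.f.
Rounded to 3 significant figures: 6.05 × 10³ m.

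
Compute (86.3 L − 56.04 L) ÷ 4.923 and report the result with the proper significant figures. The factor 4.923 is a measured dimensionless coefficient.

6.15 L

86.3 L − 56.04 L = 30.26 L; the difference is limited to 1 decimal place (3 s.f.).
Carrying full precision, 30.26 ÷ 4.923 = 6.14665854154… L; 4.923 has 4 s.f., so the result keeps min(3, 4) = 3 s.f.
Rounded to 3 significant figures: 6.15 L.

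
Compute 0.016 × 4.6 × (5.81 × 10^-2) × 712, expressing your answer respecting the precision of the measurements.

0.016 × 4.6 × (5.81 × 10^-2) × 712 = 3.04462592
Multiplication/division keeps the fewest significant figures: 0.016 → 2 s.f., 4.6 → 2 s.f., 5.81 × 10^-2 → 3 s.f., 712 → 3 s.f.; limit is 2.
Rounded to 2 significant figures: 3.0.

3.0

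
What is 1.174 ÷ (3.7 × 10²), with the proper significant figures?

3.2 × 10⁻³

1.174 ÷ (3.7 × 10²) = 0.00317297297297…
Multiplication/division keeps the fewest significant figures: 1.174 → 4 s.f., 3.7 × 10² → 2 s.f.; limit is 2.
Rounded to 2 significant figures: 3.2 × 10⁻³.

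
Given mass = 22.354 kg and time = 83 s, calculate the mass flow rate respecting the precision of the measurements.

0.27 kg/s

mass flow rate = 22.354 kg ÷ 83 s = 0.269325301205… kg/s.
22.354 has 5 significant figures; 83 has 2.
Division/multiplication keeps the fewest: 2 significant figures.
Rounded: 0.27 kg/s.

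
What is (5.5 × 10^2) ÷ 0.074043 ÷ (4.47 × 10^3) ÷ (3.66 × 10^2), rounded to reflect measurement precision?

0.0045

(5.5 × 10^2) ÷ 0.074043 ÷ (4.47 × 10^3) ÷ (3.66 × 10^2) = 0.00454035775522…
Multiplication/division keeps the fewest significant figures: 5.5 × 10^2 → 2 s.f., 0.074043 → 5 s.f., 4.47 × 10^3 → 3 s.f., 3.66 × 10^2 → 3 s.f.; limit is 2.
Rounded to 2 significant figures: 0.0045.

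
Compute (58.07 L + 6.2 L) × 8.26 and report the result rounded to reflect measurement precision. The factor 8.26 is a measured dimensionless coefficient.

58.07 L + 6.2 L = 64.27 L; the sum is limited to 1 decimal place (3 s.f.).
Carrying full precision, 64.27 × 8.26 = 530.8702 L; 8.26 has 3 s.f., so the result keeps min(3, 3) = 3 s.f.
Rounded to 3 significant figures: 531 L.

531 L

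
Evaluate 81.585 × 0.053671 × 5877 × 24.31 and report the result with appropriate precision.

81.585 × 0.053671 × 5877 × 24.31 = 625591.233958…
Multiplication/division keeps the fewest significant figures: 81.585 → 5 s.f., 0.053671 → 5 s.f., 5877 → 4 s.f., 24.31 → 4 s.f.; limit is 4.
Rounded to 4 significant figures: 6.256 × 10^5.

6.256 × 10^5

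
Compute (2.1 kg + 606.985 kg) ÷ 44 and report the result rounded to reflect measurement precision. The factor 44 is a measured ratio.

2.1 kg + 606.985 kg = 609.085 kg; the sum is limited to 1 decimal place (4 s.f.).
Carrying full precision, 609.085 ÷ 44 = 13.8428409091… kg; 44 has 2 s.f., so the result keeps min(4, 2) = 2 s.f.
Rounded to 2 significant figures: 14 kg.

14 kg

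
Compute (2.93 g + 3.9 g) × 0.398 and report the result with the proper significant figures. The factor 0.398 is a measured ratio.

2.93 g + 3.9 g = 6.83 g; the sum is limited to 1 decimal place (2 s.f.).
Carrying full precision, 6.83 × 0.398 = 2.71834 g; 0.398 has 3 s.f., so the result keeps min(2, 3) = 2 s.f.
Rounded to 2 significant figures: 2.7 g.

2.7 g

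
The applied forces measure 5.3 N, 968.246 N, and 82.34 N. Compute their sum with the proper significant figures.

1055.9 N

5.3 N + 968.246 N + 82.34 N = 1055.886 N.
Addition/subtraction keeps the fewest decimal places: 5.3 → 1 decimal place, 968.246 → 3 decimal places, 82.34 → 2 decimal places; limit is 1.
Rounded to 1 decimal place: 1055.9 N.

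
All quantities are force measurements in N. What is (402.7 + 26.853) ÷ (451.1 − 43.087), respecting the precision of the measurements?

402.7 + 26.853 = 429.553, limited to 1 d.p. → 4 s.f.; 451.1 − 43.087 = 408.013, limited to 1 d.p. → 4 s.f.
Carrying full precision, 429.553 ÷ 408.013 = 1.05279243554…; keep min(4, 4) = 4 s.f.
Rounded to 4 significant figures: 1.053.

1.053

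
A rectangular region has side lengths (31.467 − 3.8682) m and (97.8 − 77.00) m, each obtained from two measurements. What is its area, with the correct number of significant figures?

574 m²

31.467 − 3.8682 = 27.5988, limited to 3 d.p. → 5 s.f.; 97.8 − 77.00 = 20.80, limited to 1 d.p. → 3 s.f.
Carrying full precision, 27.5988 × 20.80 = 574.05504; keep min(5, 3) = 3 s.f.
Rounded to 3 significant figures: 574 m².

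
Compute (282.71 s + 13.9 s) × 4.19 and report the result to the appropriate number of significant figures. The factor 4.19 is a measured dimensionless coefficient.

282.71 s + 13.9 s = 296.61 s; the sum is limited to 1 decimal place (4 s.f.).
Carrying full precision, 296.61 × 4.19 = 1242.7959 s; 4.19 has 3 s.f., so the result keeps min(4, 3) = 3 s.f.
Rounded to 3 significant figures: 1.24 × 10^3 s.

1.24 × 10^3 s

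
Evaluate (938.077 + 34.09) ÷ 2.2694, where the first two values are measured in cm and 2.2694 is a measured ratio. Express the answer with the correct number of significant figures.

428.38 cm

938.077 cm + 34.09 cm = 972.167 cm; the sum is limited to 2 decimal places (5 s.f.).
Carrying full precision, 972.167 ÷ 2.2694 = 428.380629241… cm; 2.2694 has 5 s.f., so the result keeps min(5, 5) = 5 s.f.
Rounded to 5 significant figures: 428.38 cm.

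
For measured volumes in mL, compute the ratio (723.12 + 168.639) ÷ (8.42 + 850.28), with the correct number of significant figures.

1.0385

723.12 + 168.639 = 891.759, limited to 2 d.p. → 5 s.f.; 8.42 + 850.28 = 858.70, limited to 2 d.p. → 5 s.f.
Carrying full precision, 891.759 ÷ 858.70 = 1.03849889368…; keep min(5, 5) = 5 s.f.
Rounded to 5 significant figures: 1.0385.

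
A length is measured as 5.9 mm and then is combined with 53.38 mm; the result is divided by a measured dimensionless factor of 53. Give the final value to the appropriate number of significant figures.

1.1 mm

5.9 mm + 53.38 mm = 59.28 mm; the sum is limited to 1 decimal place (3 s.f.).
Carrying full precision, 59.28 ÷ 53 = 1.11849056604… mm; 53 has 2 s.f., so the result keeps min(3, 2) = 2 s.f.
Rounded to 2 significant figures: 1.1 mm.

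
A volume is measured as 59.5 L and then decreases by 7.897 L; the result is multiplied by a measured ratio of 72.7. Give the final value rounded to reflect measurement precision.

3.75 × 10^3 L

59.5 L − 7.897 L = 51.603 L; the difference is limited to 1 decimal place (3 s.f.).
Carrying full precision, 51.603 × 72.7 = 3751.5381 L; 72.7 has 3 s.f., so the result keeps min(3, 3) = 3 s.f.
Rounded to 3 significant figures: 3.75 × 10^3 L.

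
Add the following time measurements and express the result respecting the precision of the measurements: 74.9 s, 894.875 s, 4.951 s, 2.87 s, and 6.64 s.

74.9 s + 894.875 s + 4.951 s + 2.87 s + 6.64 s = 984.236 s.
Addition/subtraction keeps the fewest decimal places: 74.9 → 1 decimal place, 894.875 → 3 decimal places, 4.951 → 3 decimal places, 2.87 → 2 decimal places, 6.64 → 2 decimal places; limit is 1.
Rounded to 1 decimal place: 984.2 s.

984.2 s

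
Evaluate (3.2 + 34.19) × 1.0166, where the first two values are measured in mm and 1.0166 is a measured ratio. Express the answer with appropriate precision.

38.0 mm

3.2 mm + 34.19 mm = 37.39 mm; the sum is limited to 1 decimal place (3 s.f.).
Carrying full precision, 37.39 × 1.0166 = 38.010674 mm; 1.0166 has 5 s.f., so the result keeps min(3, 5) = 3 s.f.
Rounded to 3 significant figures: 38.0 mm.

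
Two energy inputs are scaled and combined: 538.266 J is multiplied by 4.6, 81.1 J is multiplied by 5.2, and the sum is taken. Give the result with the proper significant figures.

538.266 × 4.6 = 2476.0236 → 2.5 × 10³ J (2 s.f., last digit at the 10^2 place).
81.1 × 5.2 = 421.72 → 4.2 × 10² J (2 s.f., last digit at the 10^1 place).
Sum: 2897.7436 J; keep the coarser place, 10^2.
Result: 2.9 × 10³ J.

2.9 × 10³ J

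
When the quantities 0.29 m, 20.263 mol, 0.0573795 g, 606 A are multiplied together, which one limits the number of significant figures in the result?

0.29 m → 2 s.f.; 20.263 mol → 5 s.f.; 0.0573795 g → 6 s.f.; 606 A → 3 s.f.
The fewest is 2 significant figures, from 0.29 m.

0.29 m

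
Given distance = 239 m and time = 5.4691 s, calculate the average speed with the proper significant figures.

average speed = 239 m ÷ 5.4691 s = 43.700060339… m/s.
239 has 3 significant figures; 5.4691 has 5.
Division/multiplication keeps the fewest: 3 significant figures.
Rounded: 43.7 m/s.

43.7 m/s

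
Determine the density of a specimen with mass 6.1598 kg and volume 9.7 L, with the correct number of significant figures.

density = 6.1598 kg ÷ 9.7 L = 0.635030927835… kg/L.
6.1598 has 5 significant figures; 9.7 has 2.
Division/multiplication keeps the fewest: 2 significant figures.
Rounded: 0.64 kg/L.

0.64 kg/L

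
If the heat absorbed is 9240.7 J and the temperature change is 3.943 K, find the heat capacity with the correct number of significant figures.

heat capacity = 9240.7 J ÷ 3.943 K = 2343.57088511… J/K.
9240.7 has 5 significant figures; 3.943 has 4.
Division/multiplication keeps the fewest: 4 significant figures.
Rounded: 2344 J/K.

2344 J/K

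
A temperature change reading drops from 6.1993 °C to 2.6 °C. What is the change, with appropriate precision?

3.6 °C

6.1993 °C − 2.6 °C = 3.5993 °C.
Addition/subtraction keeps the fewest decimal places: 6.1993 → 4 decimal places, 2.6 → 1 decimal place; limit is 1.
Rounded to 1 decimal place: 3.6 °C.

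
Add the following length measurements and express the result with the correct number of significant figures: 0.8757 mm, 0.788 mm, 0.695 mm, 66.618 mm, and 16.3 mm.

85.3 mm

0.8757 mm + 0.788 mm + 0.695 mm + 66.618 mm + 16.3 mm = 85.2767 mm.
Addition/subtraction keeps the fewest decimal places: 0.8757 → 4 decimal places, 0.788 → 3 decimal places, 0.695 → 3 decimal places, 66.618 → 3 decimal places, 16.3 → 1 decimal place; limit is 1.
Rounded to 1 decimal place: 85.3 mm.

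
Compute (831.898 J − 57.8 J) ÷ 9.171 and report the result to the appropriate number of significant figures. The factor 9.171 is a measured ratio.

84.41 J

831.898 J − 57.8 J = 774.098 J; the difference is limited to 1 decimal place (4 s.f.).
Carrying full precision, 774.098 ÷ 9.171 = 84.4071529822… J; 9.171 has 4 s.f., so the result keeps min(4, 4) = 4 s.f.
Rounded to 4 significant figures: 84.41 J.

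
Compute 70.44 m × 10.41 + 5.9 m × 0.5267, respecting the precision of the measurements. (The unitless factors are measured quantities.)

736.4 m

70.44 × 10.41 = 733.2804 → 733.3 m (4 s.f., last digit at the 10^-1 place).
5.9 × 0.5267 = 3.10753 → 3.1 m (2 s.f., last digit at the 10^-1 place).
Sum: 736.38793 m; keep the coarser place, 10^-1.
Result: 736.4 m.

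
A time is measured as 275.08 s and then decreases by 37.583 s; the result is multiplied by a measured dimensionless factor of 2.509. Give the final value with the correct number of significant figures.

275.08 s − 37.583 s = 237.497 s; the difference is limited to 2 decimal places (5 s.f.).
Carrying full precision, 237.497 × 2.509 = 595.879973 s; 2.509 has 4 s.f., so the result keeps min(5, 4) = 4 s.f.
Rounded to 4 significant figures: 595.9 s.

595.9 s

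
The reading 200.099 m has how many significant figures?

6

200.099: zeros between nonzero digits are significant.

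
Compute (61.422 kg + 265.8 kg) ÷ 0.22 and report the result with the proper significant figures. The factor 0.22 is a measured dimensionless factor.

61.422 kg + 265.8 kg = 327.222 kg; the sum is limited to 1 decimal place (4 s.f.).
Carrying full precision, 327.222 ÷ 0.22 = 1487.37272727… kg; 0.22 has 2 s.f., so the result keeps min(4, 2) = 2 s.f.
Rounded to 2 significant figures: 1.5 × 10³ kg.

1.5 × 10³ kg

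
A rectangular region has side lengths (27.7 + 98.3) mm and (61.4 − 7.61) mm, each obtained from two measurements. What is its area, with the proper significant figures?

6.78 × 10³ mm²

27.7 + 98.3 = 126.0, limited to 1 d.p. → 4 s.f.; 61.4 − 7.61 = 53.79, limited to 1 d.p. → 3 s.f.
Carrying full precision, 126.0 × 53.79 = 6777.54; keep min(4, 3) = 3 s.f.
Rounded to 3 significant figures: 6.78 × 10³ mm².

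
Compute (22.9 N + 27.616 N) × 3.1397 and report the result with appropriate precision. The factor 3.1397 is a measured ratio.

22.9 N + 27.616 N = 50.516 N; the sum is limited to 1 decimal place (3 s.f.).
Carrying full precision, 50.516 × 3.1397 = 158.6050852 N; 3.1397 has 5 s.f., so the result keeps min(3, 5) = 3 s.f.
Rounded to 3 significant figures: 1.59 × 10² N.

1.59 × 10² N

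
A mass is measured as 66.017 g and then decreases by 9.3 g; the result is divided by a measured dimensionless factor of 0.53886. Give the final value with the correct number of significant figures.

66.017 g − 9.3 g = 56.717 g; the difference is limited to 1 decimal place (3 s.f.).
Carrying full precision, 56.717 ÷ 0.53886 = 105.253683703… g; 0.53886 has 5 s.f., so the result keeps min(3, 5) = 3 s.f.
Rounded to 3 significant figures: 1.05 × 10^2 g.

1.05 × 10^2 g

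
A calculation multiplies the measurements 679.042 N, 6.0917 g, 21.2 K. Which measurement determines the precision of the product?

679.042 N → 6 s.f.; 6.0917 g → 5 s.f.; 21.2 K → 3 s.f.
The fewest is 3 significant figures, from 21.2 K.

21.2 K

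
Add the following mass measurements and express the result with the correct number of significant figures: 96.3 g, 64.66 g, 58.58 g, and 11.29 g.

96.3 g + 64.66 g + 58.58 g + 11.29 g = 230.83 g.
Addition/subtraction keeps the fewest decimal places: 96.3 → 1 decimal place, 64.66 → 2 decimal places, 58.58 → 2 decimal places, 11.29 → 2 decimal places; limit is 1.
Rounded to 1 decimal place: 230.8 g.

230.8 g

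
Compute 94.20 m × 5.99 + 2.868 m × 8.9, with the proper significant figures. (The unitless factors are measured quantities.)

94.20 × 5.99 = 564.258 → 564 m (3 s.f., last digit at the 10^0 place).
2.868 × 8.9 = 25.5252 → 26 m (2 s.f., last digit at the 10^0 place).
Sum: 589.7832 m; keep the coarser place, 10^0.
Result: 590. m.

590. m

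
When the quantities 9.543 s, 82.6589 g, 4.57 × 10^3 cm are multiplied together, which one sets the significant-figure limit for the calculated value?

4.57 × 10^3 cm

9.543 s → 4 s.f.; 82.6589 g → 6 s.f.; 4.57 × 10^3 cm → 3 s.f.
The fewest is 3 significant figures, from 4.57 × 10^3 cm.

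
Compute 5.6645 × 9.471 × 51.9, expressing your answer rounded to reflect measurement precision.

2.78 × 10³

5.6645 × 9.471 × 51.9 = 2784.35608605
Multiplication/division keeps the fewest significant figures: 5.6645 → 5 s.f., 9.471 → 4 s.f., 51.9 → 3 s.f.; limit is 3.
Rounded to 3 significant figures: 2.78 × 10³.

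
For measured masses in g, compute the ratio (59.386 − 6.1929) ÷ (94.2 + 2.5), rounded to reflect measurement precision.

0.550

59.386 − 6.1929 = 53.1931, limited to 3 d.p. → 5 s.f.; 94.2 + 2.5 = 96.7, limited to 1 d.p. → 3 s.f.
Carrying full precision, 53.1931 ÷ 96.7 = 0.550083764219…; keep min(5, 3) = 3 s.f.
Rounded to 3 significant figures: 0.550.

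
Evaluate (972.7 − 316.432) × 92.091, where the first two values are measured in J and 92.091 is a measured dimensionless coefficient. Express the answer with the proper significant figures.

6.044 × 10⁴ J

972.7 J − 316.432 J = 656.268 J; the difference is limited to 1 decimal place (4 s.f.).
Carrying full precision, 656.268 × 92.091 = 60436.376388 J; 92.091 has 5 s.f., so the result keeps min(4, 5) = 4 s.f.
Rounded to 4 significant figures: 6.044 × 10⁴ J.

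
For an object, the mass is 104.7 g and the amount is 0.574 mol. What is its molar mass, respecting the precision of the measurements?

molar mass = 104.7 g ÷ 0.574 mol = 182.404181185… g/mol.
104.7 has 4 significant figures; 0.574 has 3.
Division/multiplication keeps the fewest: 3 significant figures.
Rounded: 182 g/mol.

182 g/mol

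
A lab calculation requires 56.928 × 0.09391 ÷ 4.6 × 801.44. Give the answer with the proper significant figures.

9.3 × 10^2

56.928 × 0.09391 ÷ 4.6 × 801.44 = 931.431560915…
Multiplication/division keeps the fewest significant figures: 56.928 → 5 s.f., 0.09391 → 4 s.f., 4.6 → 2 s.f., 801.44 → 5 s.f.; limit is 2.
Rounded to 2 significant figures: 9.3 × 10^2.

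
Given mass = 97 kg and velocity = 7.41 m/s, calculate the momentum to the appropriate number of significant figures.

momentum = 97 kg × 7.41 m/s = 718.77 kg·m/s.
97 has 2 significant figures; 7.41 has 3.
Division/multiplication keeps the fewest: 2 significant figures.
Rounded: 7.2 × 10^2 kg·m/s.

7.2 × 10^2 kg·m/s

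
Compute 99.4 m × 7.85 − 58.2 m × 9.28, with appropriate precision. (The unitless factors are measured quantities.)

99.4 × 7.85 = 780.29 → 780. m (3 s.f., last digit at the 10^0 place).
58.2 × 9.28 = 540.096 → 540. m (3 s.f., last digit at the 10^0 place).
Difference: 240.194 m; keep the coarser place, 10^0.
Result: 240. m.

240. m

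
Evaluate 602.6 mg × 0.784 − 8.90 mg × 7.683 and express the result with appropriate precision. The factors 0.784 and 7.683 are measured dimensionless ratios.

602.6 × 0.784 = 472.4384 → 472 mg (3 s.f., last digit at the 10^0 place).
8.90 × 7.683 = 68.3787 → 68.4 mg (3 s.f., last digit at the 10^-1 place).
Difference: 404.0597 mg; keep the coarser place, 10^0.
Result: 404 mg.

404 mg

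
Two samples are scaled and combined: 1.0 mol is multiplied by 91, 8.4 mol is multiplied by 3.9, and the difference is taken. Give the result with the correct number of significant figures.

58 mol

1.0 × 91 = 91 → 91 mol (2 s.f., last digit at the 10^0 place).
8.4 × 3.9 = 32.76 → 33 mol (2 s.f., last digit at the 10^0 place).
Difference: 58.24 mol; keep the coarser place, 10^0.
Result: 58 mol.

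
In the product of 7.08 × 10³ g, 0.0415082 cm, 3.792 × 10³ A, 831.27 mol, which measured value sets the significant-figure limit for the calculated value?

7.08 × 10³ g → 3 s.f.; 0.0415082 cm → 6 s.f.; 3.792 × 10³ A → 4 s.f.; 831.27 mol → 5 s.f.
The fewest is 3 significant figures, from 7.08 × 10³ g.

7.08 × 10³ g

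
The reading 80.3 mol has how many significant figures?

3

80.3: zeros between nonzero digits are significant.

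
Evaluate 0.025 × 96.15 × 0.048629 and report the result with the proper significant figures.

0.12

0.025 × 96.15 × 0.048629 = 0.11689195875
Multiplication/division keeps the fewest significant figures: 0.025 → 2 s.f., 96.15 → 4 s.f., 0.048629 → 5 s.f.; limit is 2.
Rounded to 2 significant figures: 0.12.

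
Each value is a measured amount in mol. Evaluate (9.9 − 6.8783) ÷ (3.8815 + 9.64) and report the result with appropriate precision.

9.9 − 6.8783 = 3.0217, limited to 1 d.p. → 2 s.f.; 3.8815 + 9.64 = 13.5215, limited to 2 d.p. → 4 s.f.
Carrying full precision, 3.0217 ÷ 13.5215 = 0.223473727027…; keep min(2, 4) = 2 s.f.
Rounded to 2 significant figures: 0.22.

0.22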